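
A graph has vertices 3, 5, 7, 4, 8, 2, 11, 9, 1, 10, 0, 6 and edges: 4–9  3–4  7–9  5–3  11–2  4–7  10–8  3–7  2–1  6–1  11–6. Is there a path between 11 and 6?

From 11 we can reach 1, 2, 6, 11, which includes 6.

Yes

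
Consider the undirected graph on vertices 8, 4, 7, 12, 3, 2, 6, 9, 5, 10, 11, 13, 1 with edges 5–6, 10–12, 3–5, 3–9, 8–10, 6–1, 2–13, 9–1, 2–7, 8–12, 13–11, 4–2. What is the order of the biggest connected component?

Starting from 8 we can reach 8, 10, 12. That is one component of size 3.
Starting from 1 we can reach 1, 3, 5, 6, 9. That is one component of size 5.
Starting from 2 we can reach 2, 4, 7, 11, 13. That is one component of size 5.
The largest has 5 vertices.

5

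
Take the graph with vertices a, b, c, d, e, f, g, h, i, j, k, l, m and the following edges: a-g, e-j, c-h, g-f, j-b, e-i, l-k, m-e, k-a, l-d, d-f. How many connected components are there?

3

Starting from c we can reach c, h. That is one component of size 2.
Starting from b we can reach b, e, i, j, m. That is one component of size 5.
Starting from a we can reach a, d, f, g, k, l. That is one component of size 6.
Total: 3 components.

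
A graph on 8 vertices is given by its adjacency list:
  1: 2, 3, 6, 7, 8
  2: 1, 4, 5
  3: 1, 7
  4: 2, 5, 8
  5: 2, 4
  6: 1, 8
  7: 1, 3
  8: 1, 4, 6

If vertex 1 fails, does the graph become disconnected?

Deleting 1 raises the number of components from 1 to 2, so 1 is a cut vertex.

Yes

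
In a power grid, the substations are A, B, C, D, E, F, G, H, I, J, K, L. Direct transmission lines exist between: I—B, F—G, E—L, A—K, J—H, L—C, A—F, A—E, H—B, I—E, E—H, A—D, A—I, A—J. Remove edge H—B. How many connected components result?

1

H and B are still connected via H-E-I-B, so the component count stays at 1.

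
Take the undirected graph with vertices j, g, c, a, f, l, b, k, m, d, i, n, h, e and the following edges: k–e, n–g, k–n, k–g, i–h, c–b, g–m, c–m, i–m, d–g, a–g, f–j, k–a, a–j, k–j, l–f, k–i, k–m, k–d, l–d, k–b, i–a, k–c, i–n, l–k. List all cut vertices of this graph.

Removing i increases the component count from 1 to 2, so i is a cut vertex.
Removing k increases the component count from 1 to 2, so k is a cut vertex.
By contrast removing d leaves 1 component; it is not a cut vertex. No other vertex is a cut vertex either.

i, k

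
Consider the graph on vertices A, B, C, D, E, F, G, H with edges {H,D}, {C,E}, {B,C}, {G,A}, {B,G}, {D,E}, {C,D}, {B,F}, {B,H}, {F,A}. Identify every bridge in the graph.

none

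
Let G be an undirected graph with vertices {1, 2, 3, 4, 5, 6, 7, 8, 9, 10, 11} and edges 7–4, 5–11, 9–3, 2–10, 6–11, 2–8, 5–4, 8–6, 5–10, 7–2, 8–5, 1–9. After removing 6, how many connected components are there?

2

With 6 gone, the remaining components are: {1, 3, 9}; {2, 4, 5, 7, 8, 10, 11}.
That is 2 components.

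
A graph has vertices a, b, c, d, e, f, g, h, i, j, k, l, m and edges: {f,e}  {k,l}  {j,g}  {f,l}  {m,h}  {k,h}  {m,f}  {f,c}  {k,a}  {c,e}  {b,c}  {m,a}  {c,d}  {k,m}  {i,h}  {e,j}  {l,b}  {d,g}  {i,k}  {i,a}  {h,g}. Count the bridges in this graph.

0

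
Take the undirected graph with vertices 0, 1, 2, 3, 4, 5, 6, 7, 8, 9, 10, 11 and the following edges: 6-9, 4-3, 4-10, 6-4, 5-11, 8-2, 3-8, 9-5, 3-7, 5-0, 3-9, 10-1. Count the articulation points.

Removing 3 increases the component count from 1 to 3, so 3 is a cut vertex.
Removing 4 increases the component count from 1 to 2, so 4 is a cut vertex.
Removing 5 increases the component count from 1 to 3, so 5 is a cut vertex.
Likewise 8, 9, 10 are cut vertices.
By contrast removing 7 leaves 1 component; it is not a cut vertex. No other vertex is a cut vertex either.

6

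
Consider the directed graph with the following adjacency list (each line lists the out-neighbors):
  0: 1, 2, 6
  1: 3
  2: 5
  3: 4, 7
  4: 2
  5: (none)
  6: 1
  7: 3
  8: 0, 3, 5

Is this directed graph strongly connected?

No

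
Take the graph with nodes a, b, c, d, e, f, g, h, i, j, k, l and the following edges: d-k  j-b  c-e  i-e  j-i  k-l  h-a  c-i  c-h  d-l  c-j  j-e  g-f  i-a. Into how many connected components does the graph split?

Starting from f we can reach f, g. That is one component of size 2.
Starting from d we can reach d, k, l. That is one component of size 3.
Starting from a we can reach a, b, c, e, h, i, j. That is one component of size 7.
Total: 3 components.

3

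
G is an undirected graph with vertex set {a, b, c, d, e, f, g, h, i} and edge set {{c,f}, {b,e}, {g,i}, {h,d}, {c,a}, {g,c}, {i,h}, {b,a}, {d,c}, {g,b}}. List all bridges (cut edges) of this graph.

b-e, c-f

The edges on the cycle g-i-h-d-c-g are not bridges since each lies on that cycle.
But removing f - c disconnects f from c; removing e - b disconnects e from b — these are bridges.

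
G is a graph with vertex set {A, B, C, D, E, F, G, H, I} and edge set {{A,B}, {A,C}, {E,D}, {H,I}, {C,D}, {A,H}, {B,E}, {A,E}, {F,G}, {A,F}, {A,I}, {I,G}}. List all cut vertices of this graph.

A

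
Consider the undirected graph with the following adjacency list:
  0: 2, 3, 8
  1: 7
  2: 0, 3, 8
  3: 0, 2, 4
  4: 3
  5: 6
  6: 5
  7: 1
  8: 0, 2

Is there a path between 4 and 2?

Yes

From 4 we can reach 0, 2, 3, 4, 8, which includes 2.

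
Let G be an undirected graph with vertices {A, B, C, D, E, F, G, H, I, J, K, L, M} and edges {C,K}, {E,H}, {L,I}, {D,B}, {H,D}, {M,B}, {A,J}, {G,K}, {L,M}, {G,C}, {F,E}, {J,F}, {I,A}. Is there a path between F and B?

From F we can reach A, B, D, E, F, H, I, J, L, M, which includes B.

Yes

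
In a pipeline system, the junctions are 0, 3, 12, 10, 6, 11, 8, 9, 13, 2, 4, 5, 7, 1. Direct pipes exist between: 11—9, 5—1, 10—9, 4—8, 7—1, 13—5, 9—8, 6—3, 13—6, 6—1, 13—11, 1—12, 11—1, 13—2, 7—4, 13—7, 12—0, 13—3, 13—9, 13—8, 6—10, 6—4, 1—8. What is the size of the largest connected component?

14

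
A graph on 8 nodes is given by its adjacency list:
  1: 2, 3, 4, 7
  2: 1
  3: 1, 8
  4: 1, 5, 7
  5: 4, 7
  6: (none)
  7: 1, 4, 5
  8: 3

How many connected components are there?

6 is isolated — a component by itself.
Starting from 1 we can reach 1, 2, 3, 4, 5, 7, 8. That is one component of size 7.
Total: 2 components.

2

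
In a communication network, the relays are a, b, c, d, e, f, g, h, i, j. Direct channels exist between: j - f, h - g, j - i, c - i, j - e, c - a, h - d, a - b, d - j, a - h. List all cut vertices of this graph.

Removing a increases the component count from 1 to 2, so a is a cut vertex.
Removing h increases the component count from 1 to 2, so h is a cut vertex.
Removing j increases the component count from 1 to 3, so j is a cut vertex.
By contrast removing f leaves 1 component; it is not a cut vertex. No other vertex is a cut vertex either.

a, h, j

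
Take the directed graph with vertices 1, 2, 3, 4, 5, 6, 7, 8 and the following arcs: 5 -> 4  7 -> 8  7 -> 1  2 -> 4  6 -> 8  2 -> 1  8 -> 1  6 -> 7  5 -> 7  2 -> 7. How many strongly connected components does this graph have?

{4} is an SCC by itself.
{5} is an SCC by itself.
{6} is an SCC by itself.
{3} is an SCC by itself.
{8} is an SCC by itself.
(and 3 more singleton SCCs)
That gives 8 strongly connected components.

8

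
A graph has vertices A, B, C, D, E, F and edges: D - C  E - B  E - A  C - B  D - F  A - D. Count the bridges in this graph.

The edges on the cycle E-A-D-C-B-E are not bridges since each lies on that cycle.
But removing D - F disconnects D from F — this is a bridge.

1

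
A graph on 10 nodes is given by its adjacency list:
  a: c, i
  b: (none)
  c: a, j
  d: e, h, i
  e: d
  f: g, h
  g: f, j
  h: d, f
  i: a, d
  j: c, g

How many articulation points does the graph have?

1

Removing d increases the component count from 2 to 3, so d is a cut vertex.
By contrast removing a leaves 2 components; it is not a cut vertex. No other vertex is a cut vertex either.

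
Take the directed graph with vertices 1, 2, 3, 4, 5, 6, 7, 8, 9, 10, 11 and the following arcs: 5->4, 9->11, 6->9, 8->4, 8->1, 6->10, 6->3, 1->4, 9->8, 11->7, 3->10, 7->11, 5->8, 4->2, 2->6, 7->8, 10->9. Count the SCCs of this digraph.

{1, 2, 3, 4, 6, 7, 8, 9, 10, 11} are all mutually reachable — one SCC of size 10.
{5} is an SCC by itself.
That gives 2 strongly connected components.

2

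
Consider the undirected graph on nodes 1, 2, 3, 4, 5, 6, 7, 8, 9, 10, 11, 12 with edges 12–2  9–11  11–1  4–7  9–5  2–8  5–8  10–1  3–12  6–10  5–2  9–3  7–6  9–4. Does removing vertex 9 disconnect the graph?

Yes

Deleting 9 raises the number of components from 1 to 2, so 9 is a cut vertex.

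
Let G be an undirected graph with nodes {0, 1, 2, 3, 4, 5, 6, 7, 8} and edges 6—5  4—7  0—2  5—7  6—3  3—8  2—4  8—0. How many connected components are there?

2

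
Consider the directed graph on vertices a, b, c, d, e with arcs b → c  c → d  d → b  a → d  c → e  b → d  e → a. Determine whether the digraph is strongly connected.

From d we can reach every vertex (a, b, c, d, e), and every vertex can reach d (a, b, c, d, e). So the whole graph is one strongly connected component.

Yes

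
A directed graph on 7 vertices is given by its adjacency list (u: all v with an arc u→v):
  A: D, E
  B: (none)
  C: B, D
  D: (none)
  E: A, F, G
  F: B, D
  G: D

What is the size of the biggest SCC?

2

{A, E} are all mutually reachable — one SCC of size 2.
{C} is an SCC by itself.
{D} is an SCC by itself.
{B} is an SCC by itself.
{F} is an SCC by itself.
(and 1 more singleton SCC)
The largest has 2 vertices.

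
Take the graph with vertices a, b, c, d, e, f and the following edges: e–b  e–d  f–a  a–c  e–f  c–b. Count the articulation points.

Removing e increases the component count from 1 to 2, so e is a cut vertex.
By contrast removing f leaves 1 component; it is not a cut vertex. No other vertex is a cut vertex either.

1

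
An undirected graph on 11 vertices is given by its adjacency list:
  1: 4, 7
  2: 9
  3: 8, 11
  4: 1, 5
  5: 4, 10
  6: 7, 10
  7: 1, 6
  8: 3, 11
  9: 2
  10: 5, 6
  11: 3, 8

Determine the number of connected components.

3

Starting from 2 we can reach 2, 9. That is one component of size 2.
Starting from 3 we can reach 3, 8, 11. That is one component of size 3.
Starting from 1 we can reach 1, 4, 5, 6, 7, 10. That is one component of size 6.
Total: 3 components.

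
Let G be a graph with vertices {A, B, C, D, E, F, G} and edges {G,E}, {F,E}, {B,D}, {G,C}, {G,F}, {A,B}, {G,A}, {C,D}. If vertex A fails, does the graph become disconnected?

Deleting A leaves 1 component (was 1) (its neighbors B, G remain connected to each other), so A is not a cut vertex.

No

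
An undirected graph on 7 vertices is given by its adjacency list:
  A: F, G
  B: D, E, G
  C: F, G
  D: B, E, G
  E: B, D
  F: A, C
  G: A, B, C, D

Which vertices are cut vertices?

G

Removing G increases the component count from 1 to 2, so G is a cut vertex.
By contrast removing E leaves 1 component; it is not a cut vertex. No other vertex is a cut vertex either.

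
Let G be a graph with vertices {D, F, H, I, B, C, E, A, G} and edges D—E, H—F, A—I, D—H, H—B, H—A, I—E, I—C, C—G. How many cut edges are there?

4

The edges on the cycle D-H-A-I-E-D are not bridges since each lies on that cycle.
But removing H—F disconnects H from F; removing B—H disconnects B from H; removing I—C disconnects I from C; removing C—G disconnects C from G — these are bridges.
That makes 4 bridges.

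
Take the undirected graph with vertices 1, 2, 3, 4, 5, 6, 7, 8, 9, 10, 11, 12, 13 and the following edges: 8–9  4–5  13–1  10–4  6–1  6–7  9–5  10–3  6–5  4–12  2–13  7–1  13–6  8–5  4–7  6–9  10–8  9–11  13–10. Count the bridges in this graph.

The edges on the cycle 13-10-4-5-6-13 are not bridges since each lies on that cycle.
But removing 4–12 disconnects 4 from 12; removing 13–2 disconnects 13 from 2; removing 9–11 disconnects 9 from 11; removing 10–3 disconnects 10 from 3 — these are bridges.
That makes 4 bridges.

4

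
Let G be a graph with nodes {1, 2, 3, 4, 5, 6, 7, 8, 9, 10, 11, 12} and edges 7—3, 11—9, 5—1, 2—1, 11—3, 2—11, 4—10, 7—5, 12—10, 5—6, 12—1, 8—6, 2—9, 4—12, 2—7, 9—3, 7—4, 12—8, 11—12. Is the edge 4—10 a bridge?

After removing 4—10, the path 4-12-10 still connects them, so the edge is not a bridge.

No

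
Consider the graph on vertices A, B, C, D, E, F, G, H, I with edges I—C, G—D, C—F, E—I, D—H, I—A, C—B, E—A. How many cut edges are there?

5

The edges on the cycle E-I-A-E are not bridges since each lies on that cycle.
But removing I—C disconnects I from C; removing G—D disconnects G from D; removing H—D disconnects H from D; removing B—C disconnects B from C — these are bridges.
In total 5 edges are bridges.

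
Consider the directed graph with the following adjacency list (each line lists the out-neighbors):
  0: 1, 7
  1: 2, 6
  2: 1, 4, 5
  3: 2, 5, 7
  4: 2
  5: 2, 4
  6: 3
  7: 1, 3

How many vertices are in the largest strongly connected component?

{1, 2, 3, 4, 5, 6, 7} are all mutually reachable — one SCC of size 7.
{0} is an SCC by itself.
The largest has 7 vertices.

7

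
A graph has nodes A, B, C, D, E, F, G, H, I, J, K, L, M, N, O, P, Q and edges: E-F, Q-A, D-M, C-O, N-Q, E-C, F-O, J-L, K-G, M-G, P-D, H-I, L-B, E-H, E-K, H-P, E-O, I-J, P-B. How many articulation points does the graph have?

Removing E increases the component count from 2 to 3, so E is a cut vertex.
Removing Q increases the component count from 2 to 3, so Q is a cut vertex.
By contrast removing K leaves 2 components; it is not a cut vertex. No other vertex is a cut vertex either.

2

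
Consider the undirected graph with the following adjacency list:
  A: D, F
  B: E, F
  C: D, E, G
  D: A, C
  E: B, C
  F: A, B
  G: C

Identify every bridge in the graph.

C-G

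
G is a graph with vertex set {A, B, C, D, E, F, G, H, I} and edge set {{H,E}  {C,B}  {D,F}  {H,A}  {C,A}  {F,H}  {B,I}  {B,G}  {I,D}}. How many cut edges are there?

The edges on the cycle C-B-I-D-F-H-A-C are not bridges since each lies on that cycle.
But removing G-B disconnects G from B; removing H-E disconnects H from E — these are bridges.
That makes 2 bridges.

2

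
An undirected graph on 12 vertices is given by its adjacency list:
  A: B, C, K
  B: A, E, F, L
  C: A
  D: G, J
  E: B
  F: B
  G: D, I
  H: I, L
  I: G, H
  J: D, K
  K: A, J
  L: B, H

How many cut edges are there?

3

The edges on the cycle I-G-D-J-K-A-B-L-H-I are not bridges since each lies on that cycle.
But removing F-B disconnects F from B; removing C-A disconnects C from A; removing E-B disconnects E from B — these are bridges.
That makes 3 bridges.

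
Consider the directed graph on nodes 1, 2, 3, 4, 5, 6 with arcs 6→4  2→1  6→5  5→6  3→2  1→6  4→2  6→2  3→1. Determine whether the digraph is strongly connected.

There is no directed path from 5 to 3, so the graph is not strongly connected.

No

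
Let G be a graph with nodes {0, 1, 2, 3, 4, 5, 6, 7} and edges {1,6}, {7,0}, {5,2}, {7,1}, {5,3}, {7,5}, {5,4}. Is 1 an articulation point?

Yes

Deleting 1 raises the number of components from 1 to 2, so 1 is a cut vertex.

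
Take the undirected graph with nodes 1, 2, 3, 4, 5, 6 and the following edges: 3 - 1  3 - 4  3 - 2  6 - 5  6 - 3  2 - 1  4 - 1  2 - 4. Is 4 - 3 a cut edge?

No

After removing 4 - 3, the path 4-2-3 still connects them, so the edge is not a bridge.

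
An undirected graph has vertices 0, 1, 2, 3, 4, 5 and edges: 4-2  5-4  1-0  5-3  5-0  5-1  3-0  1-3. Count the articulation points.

2

Removing 4 increases the component count from 1 to 2, so 4 is a cut vertex.
Removing 5 increases the component count from 1 to 2, so 5 is a cut vertex.
By contrast removing 3 leaves 1 component; it is not a cut vertex. No other vertex is a cut vertex either.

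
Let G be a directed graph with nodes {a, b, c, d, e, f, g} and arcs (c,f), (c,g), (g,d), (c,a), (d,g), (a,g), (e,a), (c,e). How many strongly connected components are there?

{d, g} are all mutually reachable — one SCC of size 2.
{c} is an SCC by itself.
{f} is an SCC by itself.
{a} is an SCC by itself.
{e} is an SCC by itself.
(and 1 more singleton SCC)
That gives 6 strongly connected components.

6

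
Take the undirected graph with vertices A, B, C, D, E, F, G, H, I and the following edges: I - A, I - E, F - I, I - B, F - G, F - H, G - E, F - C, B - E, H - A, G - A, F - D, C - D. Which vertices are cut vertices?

Removing F increases the component count from 1 to 2, so F is a cut vertex.
By contrast removing C leaves 1 component; it is not a cut vertex. No other vertex is a cut vertex either.

F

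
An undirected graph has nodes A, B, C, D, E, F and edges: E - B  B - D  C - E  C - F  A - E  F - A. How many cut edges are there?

2

The edges on the cycle C-F-A-E-C are not bridges since each lies on that cycle.
But removing E - B disconnects E from B; removing B - D disconnects B from D — these are bridges.
That makes 2 bridges.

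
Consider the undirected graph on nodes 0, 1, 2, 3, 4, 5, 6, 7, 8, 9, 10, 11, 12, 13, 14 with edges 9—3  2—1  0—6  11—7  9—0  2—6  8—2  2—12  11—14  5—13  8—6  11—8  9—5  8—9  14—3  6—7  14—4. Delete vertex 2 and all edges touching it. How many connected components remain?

With 2 gone, the remaining components are: {1}; {10}; {12}; {0, 3, 4, 5, 6, 7, 8, 9, 11, 13, 14}.
That is 4 components.

4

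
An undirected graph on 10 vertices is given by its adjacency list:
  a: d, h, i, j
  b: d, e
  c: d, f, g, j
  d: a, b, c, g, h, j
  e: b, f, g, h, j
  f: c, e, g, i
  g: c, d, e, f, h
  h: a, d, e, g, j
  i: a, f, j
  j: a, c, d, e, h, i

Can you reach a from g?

From g we can reach a, b, c, d, e, f, g, h, i, j, which includes a.

Yes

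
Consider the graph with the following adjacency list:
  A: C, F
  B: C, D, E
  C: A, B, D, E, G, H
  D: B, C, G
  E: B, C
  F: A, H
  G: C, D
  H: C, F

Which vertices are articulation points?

Removing C increases the component count from 1 to 2, so C is a cut vertex.
By contrast removing E leaves 1 component; it is not a cut vertex. No other vertex is a cut vertex either.

C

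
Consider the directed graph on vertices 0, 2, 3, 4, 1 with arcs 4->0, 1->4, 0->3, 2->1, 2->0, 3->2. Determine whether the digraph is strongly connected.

From 0 we can reach every vertex (0, 1, 2, 3, 4), and every vertex can reach 0 (0, 1, 2, 3, 4). So the whole graph is one strongly connected component.

Yes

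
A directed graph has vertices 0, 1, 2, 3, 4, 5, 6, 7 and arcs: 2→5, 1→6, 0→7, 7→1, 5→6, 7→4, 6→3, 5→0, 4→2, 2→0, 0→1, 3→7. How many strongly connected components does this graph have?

{0, 1, 2, 3, 4, 5, 6, 7} are all mutually reachable — one SCC of size 8.
That gives 1 strongly connected component.

1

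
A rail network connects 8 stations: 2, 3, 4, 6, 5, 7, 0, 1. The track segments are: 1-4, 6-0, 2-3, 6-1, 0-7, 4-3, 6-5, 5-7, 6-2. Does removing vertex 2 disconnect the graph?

No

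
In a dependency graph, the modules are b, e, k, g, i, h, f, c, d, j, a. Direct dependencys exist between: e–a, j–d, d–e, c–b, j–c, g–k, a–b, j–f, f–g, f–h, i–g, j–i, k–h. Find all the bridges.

none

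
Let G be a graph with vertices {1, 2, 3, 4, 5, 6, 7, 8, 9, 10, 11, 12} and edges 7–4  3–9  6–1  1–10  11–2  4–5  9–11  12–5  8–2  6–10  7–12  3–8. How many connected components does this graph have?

Starting from 1 we can reach 1, 6, 10. That is one component of size 3.
Starting from 4 we can reach 4, 5, 7, 12. That is one component of size 4.
Starting from 2 we can reach 2, 3, 8, 9, 11. That is one component of size 5.
Total: 3 components.

3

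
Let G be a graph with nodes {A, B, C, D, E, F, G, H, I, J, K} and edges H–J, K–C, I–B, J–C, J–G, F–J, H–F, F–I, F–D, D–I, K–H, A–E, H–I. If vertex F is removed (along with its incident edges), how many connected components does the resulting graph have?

2

With F gone, the remaining components are: {A, E}; {B, C, D, G, H, I, J, K}.
That is 2 components.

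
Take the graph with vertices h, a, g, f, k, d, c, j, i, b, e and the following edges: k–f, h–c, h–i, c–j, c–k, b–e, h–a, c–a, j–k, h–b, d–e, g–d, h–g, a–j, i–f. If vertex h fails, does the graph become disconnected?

Deleting h raises the number of components from 1 to 2, so h is a cut vertex.

Yes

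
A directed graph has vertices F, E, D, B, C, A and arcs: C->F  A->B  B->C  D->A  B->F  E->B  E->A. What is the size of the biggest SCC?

1

{E} is an SCC by itself.
{F} is an SCC by itself.
{B} is an SCC by itself.
{A} is an SCC by itself.
{D} is an SCC by itself.
(and 1 more singleton SCC)
The largest has 1 vertex.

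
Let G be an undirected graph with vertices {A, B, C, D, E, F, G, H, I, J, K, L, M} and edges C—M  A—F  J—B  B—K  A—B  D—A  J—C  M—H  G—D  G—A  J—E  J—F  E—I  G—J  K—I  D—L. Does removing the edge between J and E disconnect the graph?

After removing J—E, the path J-B-K-I-E still connects them, so the edge is not a bridge.

No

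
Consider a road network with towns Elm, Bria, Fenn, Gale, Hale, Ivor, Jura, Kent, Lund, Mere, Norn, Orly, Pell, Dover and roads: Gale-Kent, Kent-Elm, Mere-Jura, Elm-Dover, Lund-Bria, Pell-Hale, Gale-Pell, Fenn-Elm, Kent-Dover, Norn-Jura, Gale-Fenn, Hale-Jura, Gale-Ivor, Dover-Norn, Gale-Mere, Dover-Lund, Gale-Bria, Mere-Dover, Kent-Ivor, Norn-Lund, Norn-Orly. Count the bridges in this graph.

1

The edges on the cycle Gale-Kent-Elm-Fenn-Gale are not bridges since each lies on that cycle.
But removing Norn-Orly disconnects Norn from Orly — this is a bridge.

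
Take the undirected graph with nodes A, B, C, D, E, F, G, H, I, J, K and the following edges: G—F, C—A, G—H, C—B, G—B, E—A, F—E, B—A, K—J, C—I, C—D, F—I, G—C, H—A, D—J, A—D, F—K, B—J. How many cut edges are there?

The edges on the cycle G-F-E-A-B-C-G are not bridges since each lies on that cycle.
Every edge lies on some cycle, so there are no bridges.

0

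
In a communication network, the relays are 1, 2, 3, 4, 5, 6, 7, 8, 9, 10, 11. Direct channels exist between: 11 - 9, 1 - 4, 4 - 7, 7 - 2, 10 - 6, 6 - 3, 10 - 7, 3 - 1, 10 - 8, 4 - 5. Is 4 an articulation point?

Yes

Deleting 4 raises the number of components from 2 to 3, so 4 is a cut vertex.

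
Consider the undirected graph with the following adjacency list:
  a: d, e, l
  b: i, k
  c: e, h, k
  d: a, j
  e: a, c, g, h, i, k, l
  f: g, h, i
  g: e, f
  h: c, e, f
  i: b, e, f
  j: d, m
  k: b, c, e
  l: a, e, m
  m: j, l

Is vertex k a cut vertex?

No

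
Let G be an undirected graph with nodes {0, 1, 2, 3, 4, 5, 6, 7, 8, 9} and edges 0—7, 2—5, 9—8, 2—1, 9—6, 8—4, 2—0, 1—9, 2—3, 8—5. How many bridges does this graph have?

The edges on the cycle 2-1-9-8-5-2 are not bridges since each lies on that cycle.
But removing 8—4 disconnects 8 from 4; removing 2—0 disconnects 2 from 0; removing 9—6 disconnects 9 from 6; removing 7—0 disconnects 7 from 0 — these are bridges.
In total 5 edges are bridges.

5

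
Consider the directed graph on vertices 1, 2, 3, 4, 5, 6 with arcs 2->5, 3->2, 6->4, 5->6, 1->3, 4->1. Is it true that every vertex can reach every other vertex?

Yes

From 1 we can reach every vertex (1, 2, 3, 4, 5, 6), and every vertex can reach 1 (1, 2, 3, 4, 5, 6). So the whole graph is one strongly connected component.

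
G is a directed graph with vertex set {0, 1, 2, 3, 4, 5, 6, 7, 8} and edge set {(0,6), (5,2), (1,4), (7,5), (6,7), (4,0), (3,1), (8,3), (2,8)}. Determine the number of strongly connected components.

{0, 1, 2, 3, 4, 5, 6, 7, 8} are all mutually reachable — one SCC of size 9.
That gives 1 strongly connected component.

1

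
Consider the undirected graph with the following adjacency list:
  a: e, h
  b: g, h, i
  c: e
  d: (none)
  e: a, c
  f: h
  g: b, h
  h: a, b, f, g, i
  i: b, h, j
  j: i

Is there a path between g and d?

The component containing g is {a, b, c, e, f, g, h, i, j}, and d is not in it.

No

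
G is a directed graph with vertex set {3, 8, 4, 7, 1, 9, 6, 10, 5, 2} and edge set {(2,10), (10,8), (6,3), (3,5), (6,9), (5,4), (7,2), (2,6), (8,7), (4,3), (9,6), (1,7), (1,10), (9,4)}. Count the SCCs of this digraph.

4

{2, 7, 8, 10} are all mutually reachable — one SCC of size 4.
{3, 4, 5} are all mutually reachable — one SCC of size 3.
{6, 9} are all mutually reachable — one SCC of size 2.
{1} is an SCC by itself.
That gives 4 strongly connected components.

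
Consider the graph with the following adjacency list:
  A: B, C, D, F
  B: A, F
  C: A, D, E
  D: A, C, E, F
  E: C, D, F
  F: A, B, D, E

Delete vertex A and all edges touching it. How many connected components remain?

With A gone, the remaining components are: {B, C, D, E, F}.
That is 1 component.

1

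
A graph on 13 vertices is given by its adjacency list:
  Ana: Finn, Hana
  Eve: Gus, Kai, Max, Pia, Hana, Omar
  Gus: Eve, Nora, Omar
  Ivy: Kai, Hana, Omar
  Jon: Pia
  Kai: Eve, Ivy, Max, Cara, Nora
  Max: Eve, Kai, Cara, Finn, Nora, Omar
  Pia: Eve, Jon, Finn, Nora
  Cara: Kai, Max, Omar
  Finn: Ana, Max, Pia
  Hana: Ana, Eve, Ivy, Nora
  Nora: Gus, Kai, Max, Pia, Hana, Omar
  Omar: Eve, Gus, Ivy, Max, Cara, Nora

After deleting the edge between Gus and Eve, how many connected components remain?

1

Gus and Eve are still connected via Gus-Omar-Eve, so the component count stays at 1.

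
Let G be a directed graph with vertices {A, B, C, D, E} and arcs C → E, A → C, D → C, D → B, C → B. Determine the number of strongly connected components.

{C} is an SCC by itself.
{B} is an SCC by itself.
{D} is an SCC by itself.
{E} is an SCC by itself.
{A} is an SCC by itself.
That gives 5 strongly connected components.

5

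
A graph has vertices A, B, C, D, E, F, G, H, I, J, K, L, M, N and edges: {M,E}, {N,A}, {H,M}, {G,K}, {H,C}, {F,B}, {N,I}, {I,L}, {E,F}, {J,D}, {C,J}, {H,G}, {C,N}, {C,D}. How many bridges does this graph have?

The edges on the cycle C-J-D-C are not bridges since each lies on that cycle.
But removing N-I disconnects N from I; removing G-K disconnects G from K; removing F-B disconnects F from B; removing M-H disconnects M from H — these are bridges.
In total 11 edges are bridges.

11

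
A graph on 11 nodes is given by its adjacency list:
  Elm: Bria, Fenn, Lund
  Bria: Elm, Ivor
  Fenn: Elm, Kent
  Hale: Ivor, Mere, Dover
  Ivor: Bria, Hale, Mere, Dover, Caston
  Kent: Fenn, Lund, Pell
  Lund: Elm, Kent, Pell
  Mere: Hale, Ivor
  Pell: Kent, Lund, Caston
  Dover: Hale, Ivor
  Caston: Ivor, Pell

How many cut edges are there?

The edges on the cycle Elm-Fenn-Kent-Lund-Elm are not bridges since each lies on that cycle.
Every edge lies on some cycle, so there are no bridges.

0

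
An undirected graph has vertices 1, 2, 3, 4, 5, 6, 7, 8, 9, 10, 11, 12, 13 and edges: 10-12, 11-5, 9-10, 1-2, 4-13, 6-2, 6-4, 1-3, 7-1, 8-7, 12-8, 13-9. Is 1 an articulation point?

Yes

Deleting 1 raises the number of components from 2 to 3, so 1 is a cut vertex.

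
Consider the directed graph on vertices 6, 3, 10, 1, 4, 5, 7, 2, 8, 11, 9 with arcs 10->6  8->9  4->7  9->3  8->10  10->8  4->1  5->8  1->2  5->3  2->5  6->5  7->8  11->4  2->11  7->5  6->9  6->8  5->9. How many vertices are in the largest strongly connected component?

4

{5, 6, 8, 10} are all mutually reachable — one SCC of size 4.
{1, 2, 4, 11} are all mutually reachable — one SCC of size 4.
{7} is an SCC by itself.
{9} is an SCC by itself.
{3} is an SCC by itself.
The largest has 4 vertices.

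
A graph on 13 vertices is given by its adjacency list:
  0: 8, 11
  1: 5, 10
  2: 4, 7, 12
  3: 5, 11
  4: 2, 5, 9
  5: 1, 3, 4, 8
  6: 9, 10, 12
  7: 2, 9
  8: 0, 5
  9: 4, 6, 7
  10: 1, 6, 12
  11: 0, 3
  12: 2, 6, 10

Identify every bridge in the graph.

none

The edges on the cycle 5-3-11-0-8-5 are not bridges since each lies on that cycle.
Every edge lies on some cycle, so there are no bridges.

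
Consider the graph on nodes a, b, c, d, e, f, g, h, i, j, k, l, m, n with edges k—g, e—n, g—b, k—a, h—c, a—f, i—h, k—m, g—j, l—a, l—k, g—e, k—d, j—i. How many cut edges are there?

11

The edges on the cycle l-k-a-l are not bridges since each lies on that cycle.
But removing g—e disconnects g from e; removing i—h disconnects i from h; removing b—g disconnects b from g; removing g—j disconnects g from j — these are bridges.
In total 11 edges are bridges.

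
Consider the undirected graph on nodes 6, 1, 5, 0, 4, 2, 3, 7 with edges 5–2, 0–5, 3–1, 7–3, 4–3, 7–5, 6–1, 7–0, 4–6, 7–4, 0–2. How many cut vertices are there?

Removing 7 increases the component count from 1 to 2, so 7 is a cut vertex.
By contrast removing 4 leaves 1 component; it is not a cut vertex. No other vertex is a cut vertex either.

1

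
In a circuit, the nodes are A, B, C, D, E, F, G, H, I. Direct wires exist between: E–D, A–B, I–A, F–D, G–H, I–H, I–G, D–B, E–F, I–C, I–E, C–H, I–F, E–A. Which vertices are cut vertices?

Removing I increases the component count from 1 to 2, so I is a cut vertex.
By contrast removing D leaves 1 component; it is not a cut vertex. No other vertex is a cut vertex either.

I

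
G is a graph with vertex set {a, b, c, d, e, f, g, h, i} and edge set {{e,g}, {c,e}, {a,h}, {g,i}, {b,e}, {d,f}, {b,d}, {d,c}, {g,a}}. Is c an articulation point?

Deleting c leaves 1 component (was 1) (its neighbors d, e remain connected to each other), so c is not a cut vertex.

No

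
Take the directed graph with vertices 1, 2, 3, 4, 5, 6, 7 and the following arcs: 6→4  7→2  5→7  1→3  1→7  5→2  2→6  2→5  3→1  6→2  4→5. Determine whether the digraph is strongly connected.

No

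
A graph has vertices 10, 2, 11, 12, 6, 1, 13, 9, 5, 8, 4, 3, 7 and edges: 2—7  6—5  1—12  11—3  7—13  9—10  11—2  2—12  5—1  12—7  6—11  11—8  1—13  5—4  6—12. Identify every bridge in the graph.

10-9, 11-3, 11-8, 4-5

The edges on the cycle 6-11-2-12-7-13-1-5-6 are not bridges since each lies on that cycle.
But removing 4—5 disconnects 4 from 5; removing 8—11 disconnects 8 from 11; removing 11—3 disconnects 11 from 3; removing 9—10 disconnects 9 from 10 — these are bridges.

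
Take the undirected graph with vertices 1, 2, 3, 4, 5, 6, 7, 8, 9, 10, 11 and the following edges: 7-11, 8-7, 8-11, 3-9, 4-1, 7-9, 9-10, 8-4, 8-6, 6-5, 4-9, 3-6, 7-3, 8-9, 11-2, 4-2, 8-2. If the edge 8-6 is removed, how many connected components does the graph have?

8 and 6 are still connected via 8-7-3-6, so the component count stays at 1.

1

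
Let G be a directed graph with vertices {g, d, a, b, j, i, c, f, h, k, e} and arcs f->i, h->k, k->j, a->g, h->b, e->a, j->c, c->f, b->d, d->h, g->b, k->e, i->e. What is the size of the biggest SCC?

{a, b, c, d, e, f, g, h, i, j, k} are all mutually reachable — one SCC of size 11.
The largest has 11 vertices.

11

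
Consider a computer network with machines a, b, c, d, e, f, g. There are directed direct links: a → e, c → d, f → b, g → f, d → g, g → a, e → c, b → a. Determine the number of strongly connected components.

1

{a, b, c, d, e, f, g} are all mutually reachable — one SCC of size 7.
That gives 1 strongly connected component.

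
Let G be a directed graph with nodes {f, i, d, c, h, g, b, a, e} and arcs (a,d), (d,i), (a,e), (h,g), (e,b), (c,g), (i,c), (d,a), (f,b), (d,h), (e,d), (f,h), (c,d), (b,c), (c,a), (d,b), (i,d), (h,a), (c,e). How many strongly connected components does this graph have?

{a, b, c, d, e, h, i} are all mutually reachable — one SCC of size 7.
{g} is an SCC by itself.
{f} is an SCC by itself.
That gives 3 strongly connected components.

3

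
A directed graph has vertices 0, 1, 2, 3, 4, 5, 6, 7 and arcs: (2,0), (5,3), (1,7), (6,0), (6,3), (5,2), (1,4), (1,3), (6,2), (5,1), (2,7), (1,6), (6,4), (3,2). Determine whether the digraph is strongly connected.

There is no directed path from 4 to 3, so the graph is not strongly connected.

No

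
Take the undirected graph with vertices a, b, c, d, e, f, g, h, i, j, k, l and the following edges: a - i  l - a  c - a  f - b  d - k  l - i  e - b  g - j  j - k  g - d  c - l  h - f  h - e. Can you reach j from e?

No

The component containing e is {b, e, f, h}, and j is not in it.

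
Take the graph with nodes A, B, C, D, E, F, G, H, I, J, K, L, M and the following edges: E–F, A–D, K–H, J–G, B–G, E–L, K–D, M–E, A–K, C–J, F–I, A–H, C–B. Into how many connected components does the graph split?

3

Starting from A we can reach A, D, H, K. That is one component of size 4.
Starting from B we can reach B, C, G, J. That is one component of size 4.
Starting from E we can reach E, F, I, L, M. That is one component of size 5.
Total: 3 components.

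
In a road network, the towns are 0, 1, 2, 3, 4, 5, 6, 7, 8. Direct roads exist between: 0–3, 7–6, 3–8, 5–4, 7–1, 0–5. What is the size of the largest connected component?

5

2 is isolated — a component by itself.
Starting from 1 we can reach 1, 6, 7. That is one component of size 3.
Starting from 0 we can reach 0, 3, 4, 5, 8. That is one component of size 5.
The largest has 5 vertices.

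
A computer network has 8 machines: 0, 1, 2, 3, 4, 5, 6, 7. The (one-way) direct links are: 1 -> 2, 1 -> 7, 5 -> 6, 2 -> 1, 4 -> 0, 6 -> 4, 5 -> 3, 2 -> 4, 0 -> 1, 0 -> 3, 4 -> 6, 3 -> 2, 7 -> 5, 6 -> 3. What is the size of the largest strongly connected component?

{0, 1, 2, 3, 4, 5, 6, 7} are all mutually reachable — one SCC of size 8.
The largest has 8 vertices.

8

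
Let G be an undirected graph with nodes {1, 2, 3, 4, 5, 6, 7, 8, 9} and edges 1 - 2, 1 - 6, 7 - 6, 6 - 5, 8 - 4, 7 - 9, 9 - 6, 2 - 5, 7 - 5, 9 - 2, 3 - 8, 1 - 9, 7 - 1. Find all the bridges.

3-8, 4-8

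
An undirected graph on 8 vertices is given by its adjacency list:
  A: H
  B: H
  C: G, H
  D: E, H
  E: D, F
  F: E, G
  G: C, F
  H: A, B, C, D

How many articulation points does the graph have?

1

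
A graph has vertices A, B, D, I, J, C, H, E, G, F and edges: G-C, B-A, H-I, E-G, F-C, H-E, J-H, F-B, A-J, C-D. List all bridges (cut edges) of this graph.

C-D, H-I

The edges on the cycle F-B-A-J-H-E-G-C-F are not bridges since each lies on that cycle.
But removing I-H disconnects I from H; removing D-C disconnects D from C — these are bridges.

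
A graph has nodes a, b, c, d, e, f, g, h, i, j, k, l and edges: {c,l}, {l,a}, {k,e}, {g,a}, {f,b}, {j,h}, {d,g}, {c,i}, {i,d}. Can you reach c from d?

Yes

From d we can reach a, c, d, g, i, l, which includes c.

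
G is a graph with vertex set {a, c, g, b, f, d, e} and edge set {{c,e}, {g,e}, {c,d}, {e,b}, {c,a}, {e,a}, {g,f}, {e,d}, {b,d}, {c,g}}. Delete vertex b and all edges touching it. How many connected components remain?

1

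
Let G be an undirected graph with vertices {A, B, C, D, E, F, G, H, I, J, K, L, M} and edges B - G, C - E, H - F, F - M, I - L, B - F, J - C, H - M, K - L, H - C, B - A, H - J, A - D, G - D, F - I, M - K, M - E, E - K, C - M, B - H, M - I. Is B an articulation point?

Deleting B raises the number of components from 1 to 2, so B is a cut vertex.

Yes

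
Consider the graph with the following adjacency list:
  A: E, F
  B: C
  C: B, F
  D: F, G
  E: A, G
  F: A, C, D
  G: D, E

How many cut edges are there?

2

The edges on the cycle G-E-A-F-D-G are not bridges since each lies on that cycle.
But removing C-B disconnects C from B; removing F-C disconnects F from C — these are bridges.
That makes 2 bridges.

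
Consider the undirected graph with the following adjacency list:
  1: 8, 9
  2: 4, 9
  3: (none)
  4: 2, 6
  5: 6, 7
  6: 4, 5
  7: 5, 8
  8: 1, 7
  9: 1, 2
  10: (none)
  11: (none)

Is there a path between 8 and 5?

Yes

From 8 we can reach 1, 2, 4, 5, 6, 7, 8, 9, which includes 5.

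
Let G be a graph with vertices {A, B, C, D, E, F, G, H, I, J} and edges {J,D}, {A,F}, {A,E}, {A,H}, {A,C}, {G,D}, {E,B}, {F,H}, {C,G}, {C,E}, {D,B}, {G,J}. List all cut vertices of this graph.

Removing A increases the component count from 2 to 3, so A is a cut vertex.
By contrast removing J leaves 2 components; it is not a cut vertex. No other vertex is a cut vertex either.

A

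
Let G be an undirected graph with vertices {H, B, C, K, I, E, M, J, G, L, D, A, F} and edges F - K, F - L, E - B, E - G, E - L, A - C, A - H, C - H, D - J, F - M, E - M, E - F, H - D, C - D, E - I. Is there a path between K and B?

Yes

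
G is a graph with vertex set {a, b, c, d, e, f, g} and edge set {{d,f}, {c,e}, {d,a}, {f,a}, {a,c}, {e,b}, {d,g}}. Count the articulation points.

4

Removing a increases the component count from 1 to 2, so a is a cut vertex.
Removing c increases the component count from 1 to 2, so c is a cut vertex.
Removing d increases the component count from 1 to 2, so d is a cut vertex.
Likewise e is a cut vertex.
By contrast removing b leaves 1 component; it is not a cut vertex. No other vertex is a cut vertex either.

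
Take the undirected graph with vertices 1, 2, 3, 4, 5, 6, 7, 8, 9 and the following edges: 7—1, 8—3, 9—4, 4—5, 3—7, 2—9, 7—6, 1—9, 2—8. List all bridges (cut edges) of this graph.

The edges on the cycle 2-8-3-7-1-9-2 are not bridges since each lies on that cycle.
But removing 9—4 disconnects 9 from 4; removing 5—4 disconnects 5 from 4; removing 7—6 disconnects 7 from 6 — these are bridges.

4-5, 4-9, 6-7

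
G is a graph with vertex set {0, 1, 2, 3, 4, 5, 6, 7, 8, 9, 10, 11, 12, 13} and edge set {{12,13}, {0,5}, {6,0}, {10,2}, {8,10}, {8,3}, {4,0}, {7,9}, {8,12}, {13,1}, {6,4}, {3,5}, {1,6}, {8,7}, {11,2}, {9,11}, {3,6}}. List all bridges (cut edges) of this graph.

none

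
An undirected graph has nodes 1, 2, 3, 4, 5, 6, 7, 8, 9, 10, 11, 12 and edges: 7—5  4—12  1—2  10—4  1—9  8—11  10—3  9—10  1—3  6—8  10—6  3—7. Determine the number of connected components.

Starting from 1 we can reach 1, 2, 3, 4, 5, 6, 7, 8, 9, 10, 11, 12. That is one component of size 12.
Total: 1 component.

1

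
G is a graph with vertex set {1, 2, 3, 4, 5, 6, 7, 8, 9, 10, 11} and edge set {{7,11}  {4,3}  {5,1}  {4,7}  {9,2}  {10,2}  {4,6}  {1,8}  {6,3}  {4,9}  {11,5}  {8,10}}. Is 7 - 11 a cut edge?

After removing 7 - 11, the path 7-4-9-2-10-8-1-5-11 still connects them, so the edge is not a bridge.

No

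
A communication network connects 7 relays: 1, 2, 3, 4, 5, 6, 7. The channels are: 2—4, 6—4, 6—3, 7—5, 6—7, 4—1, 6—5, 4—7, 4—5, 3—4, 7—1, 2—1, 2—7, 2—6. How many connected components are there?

1

Starting from 1 we can reach 1, 2, 3, 4, 5, 6, 7. That is one component of size 7.
Total: 1 component.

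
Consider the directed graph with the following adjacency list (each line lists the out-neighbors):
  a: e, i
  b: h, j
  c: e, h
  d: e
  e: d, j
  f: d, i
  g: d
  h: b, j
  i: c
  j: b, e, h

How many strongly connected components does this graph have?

{b, d, e, h, j} are all mutually reachable — one SCC of size 5.
{c} is an SCC by itself.
{g} is an SCC by itself.
{a} is an SCC by itself.
{f} is an SCC by itself.
(and 1 more singleton SCC)
That gives 6 strongly connected components.

6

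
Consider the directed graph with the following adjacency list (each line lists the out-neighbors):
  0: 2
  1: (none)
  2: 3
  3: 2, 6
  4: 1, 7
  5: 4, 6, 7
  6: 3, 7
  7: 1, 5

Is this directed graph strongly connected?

No

There is no directed path from 1 to 5, so the graph is not strongly connected.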